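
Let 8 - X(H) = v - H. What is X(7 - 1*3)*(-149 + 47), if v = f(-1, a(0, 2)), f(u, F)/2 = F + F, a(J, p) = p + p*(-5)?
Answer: -4488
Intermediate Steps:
a(J, p) = -4*p (a(J, p) = p - 5*p = -4*p)
f(u, F) = 4*F (f(u, F) = 2*(F + F) = 2*(2*F) = 4*F)
v = -32 (v = 4*(-4*2) = 4*(-8) = -32)
X(H) = 40 + H (X(H) = 8 - (-32 - H) = 8 + (32 + H) = 40 + H)
X(7 - 1*3)*(-149 + 47) = (40 + (7 - 1*3))*(-149 + 47) = (40 + (7 - 3))*(-102) = (40 + 4)*(-102) = 44*(-102) = -4488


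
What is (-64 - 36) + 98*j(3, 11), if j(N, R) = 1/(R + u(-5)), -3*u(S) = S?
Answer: -1753/19 ≈ -92.263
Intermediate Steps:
u(S) = -S/3
j(N, R) = 1/(5/3 + R) (j(N, R) = 1/(R - 1/3*(-5)) = 1/(R + 5/3) = 1/(5/3 + R))
(-64 - 36) + 98*j(3, 11) = (-64 - 36) + 98*(3/(5 + 3*11)) = -100 + 98*(3/(5 + 33)) = -100 + 98*(3/38) = -100 + 147/19 = -1753/19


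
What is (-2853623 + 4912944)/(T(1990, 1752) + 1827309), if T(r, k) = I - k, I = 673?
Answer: 2059321/1826230 ≈ 1.1276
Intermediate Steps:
T(r, k) = 673 - k
(-2853623 + 4912944)/(T(1990, 1752) + 1827309) = (-2853623 + 4912944)/((673 - 1*1752) + 1827309) = 2059321/((673 - 1752) + 1827309) = 2059321/(-1079 + 1827309) = 2059321/1826230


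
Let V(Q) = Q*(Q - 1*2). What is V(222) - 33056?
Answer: 15784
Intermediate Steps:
V(Q) = Q*(-2 + Q) (V(Q) = Q*(Q - 2) = Q*(-2 + Q))
V(222) - 33056 = 222*(-2 + 222) - 33056 = 222*220 - 33056 = 48840 - 33056 = 15784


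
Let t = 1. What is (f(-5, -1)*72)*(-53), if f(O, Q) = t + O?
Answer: 15264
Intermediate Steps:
f(O, Q) = 1 + O
(f(-5, -1)*72)*(-53) = ((1 - 5)*72)*(-53) = -4*72*(-53) = -288*(-53) = 15264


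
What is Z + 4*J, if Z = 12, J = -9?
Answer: -24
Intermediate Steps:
Z + 4*J = 12 + 4*(-9) = 12 - 36 = -24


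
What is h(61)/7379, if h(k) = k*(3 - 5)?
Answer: -122/7379 ≈ -0.016533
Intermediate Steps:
h(k) = -2*k (h(k) = k*(-2) = -2*k)
h(61)/7379 = -2*61/7379 = -122*1/7379 = -122/7379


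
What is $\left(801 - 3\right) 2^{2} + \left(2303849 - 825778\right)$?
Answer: $1481263$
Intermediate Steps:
$\left(801 - 3\right) 2^{2} + \left(2303849 - 825778\right) = \left(801 - 3\right) 4 + \left(2303849 - 825778\right) = \left(801 + \left(-217 + 214\right)\right) 4 + 1478071 = \left(801 - 3\right) 4 + 1478071 = 798 \cdot 4 + 1478071 = 3192 + 1478071 = 1481263$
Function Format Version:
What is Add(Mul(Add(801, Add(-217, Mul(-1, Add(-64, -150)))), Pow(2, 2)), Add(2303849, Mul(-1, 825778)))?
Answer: 1481263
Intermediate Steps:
Add(Mul(Add(801, Add(-217, Mul(-1, Add(-64, -150)))), Pow(2, 2)), Add(2303849, Mul(-1, 825778))) = Add(Mul(Add(801, Add(-217, Mul(-1, -214))), 4), Add(2303849, -825778)) = Add(Mul(Add(801, Add(-217, 214)), 4), 1478071) = Add(Mul(Add(801, -3), 4), 1478071) = Add(Mul(798, 4), 1478071) = Add(3192, 1478071) = 1481263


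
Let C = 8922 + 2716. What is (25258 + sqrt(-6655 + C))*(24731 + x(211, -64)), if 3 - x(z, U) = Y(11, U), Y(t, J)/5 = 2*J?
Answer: 640896492 + 25374*sqrt(4983) ≈ 6.4269e+8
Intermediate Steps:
Y(t, J) = 10*J (Y(t, J) = 5*(2*J) = 10*J)
x(z, U) = 3 - 10*U
C = 11638
(25258 + sqrt(-6655 + C))*(24731 + x(211, -64)) = (25258 + sqrt(-6655 + 11638))*(24731 + (3 - 10*(-64))) = (25258 + sqrt(4983))*(24731 + (3 + 640)) = (25258 + sqrt(4983))*(24731 + 643) = (25258 + sqrt(4983))*25374 = 640896492 + 25374*sqrt(4983)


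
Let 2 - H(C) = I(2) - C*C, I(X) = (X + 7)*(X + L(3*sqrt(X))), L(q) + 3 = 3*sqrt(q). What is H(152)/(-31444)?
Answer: -23115/31444 + 27*2**(1/4)*sqrt(3)/31444 ≈ -0.73335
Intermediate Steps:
L(q) = -3 + 3*sqrt(q)
I(X) = (7 + X)*(-3 + X + 3*sqrt(3)*X**(1/4)) (I(X) = (X + 7)*(X + (-3 + 3*sqrt(3*sqrt(X)))) = (7 + X)*(X + (-3 + 3*(sqrt(3)*X**(1/4)))) = (7 + X)*(X + (-3 + 3*sqrt(3)*X**(1/4))) = (7 + X)*(-3 + X + 3*sqrt(3)*X**(1/4)))
H(C) = 11 + C**2 - 27*2**(1/4)*sqrt(3) (H(C) = 2 - ((-21 + 2**2 + 4*2 + 3*sqrt(3)*2**(5/4) + 21*sqrt(3)*2**(1/4)) - C*C) = 2 - ((-21 + 4 + 8 + 3*sqrt(3)*(2*2**(1/4)) + 21*2**(1/4)*sqrt(3)) - C**2) = 2 - ((-21 + 4 + 8 + 6*2**(1/4)*sqrt(3) + 21*2**(1/4)*sqrt(3)) - C**2) = 2 - ((-9 + 27*2**(1/4)*sqrt(3)) - C**2) = 2 - (-9 - C**2 + 27*2**(1/4)*sqrt(3)) = 2 + (9 + C**2 - 27*2**(1/4)*sqrt(3)) = 11 + C**2 - 27*2**(1/4)*sqrt(3))
H(152)/(-31444) = (11 + 152**2 - 27*2**(1/4)*sqrt(3))/(-31444) = (11 + 23104 - 27*2**(1/4)*sqrt(3))*(-1/31444) = (23115 - 27*2**(1/4)*sqrt(3))*(-1/31444) = -23115/31444 + 27*2**(1/4)*sqrt(3)/31444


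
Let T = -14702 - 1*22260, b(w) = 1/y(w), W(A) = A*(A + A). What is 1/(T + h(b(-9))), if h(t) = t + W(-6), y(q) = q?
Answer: -9/332011 ≈ -2.7108e-5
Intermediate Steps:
W(A) = 2*A² (W(A) = A*(2*A) = 2*A²)
b(w) = 1/w
h(t) = 72 + t (h(t) = t + 2*(-6)² = t + 2*36 = t + 72 = 72 + t)
T = -36962 (T = -14702 - 22260 = -36962)
1/(T + h(b(-9))) = 1/(-36962 + (72 + 1/(-9))) = 1/(-36962 + (72 - ⅑)) = 1/(-36962 + 647/9) = 1/(-332011/9) = -9/332011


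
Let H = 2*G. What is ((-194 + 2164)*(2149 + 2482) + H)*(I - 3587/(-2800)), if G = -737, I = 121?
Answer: 780778972413/700 ≈ 1.1154e+9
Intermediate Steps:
H = -1474 (H = 2*(-737) = -1474)
((-194 + 2164)*(2149 + 2482) + H)*(I - 3587/(-2800)) = ((-194 + 2164)*(2149 + 2482) - 1474)*(121 - 3587/(-2800)) = (1970*4631 - 1474)*(121 - 3587*(-1/2800)) = (9123070 - 1474)*(121 + 3587/2800) = 9121596*(342387/2800) = 780778972413/700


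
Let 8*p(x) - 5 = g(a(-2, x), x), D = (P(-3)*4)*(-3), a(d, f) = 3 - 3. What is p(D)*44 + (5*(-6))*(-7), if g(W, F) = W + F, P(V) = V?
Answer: 871/2 ≈ 435.50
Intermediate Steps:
a(d, f) = 0
D = 36 (D = -3*4*(-3) = -12*(-3) = 36)
g(W, F) = F + W
p(x) = 5/8 + x/8 (p(x) = 5/8 + (x + 0)/8 = 5/8 + x/8)
p(D)*44 + (5*(-6))*(-7) = (5/8 + (1/8)*36)*44 + (5*(-6))*(-7) = (5/8 + 9/2)*44 - 30*(-7) = (41/8)*44 + 210 = 451/2 + 210 = 871/2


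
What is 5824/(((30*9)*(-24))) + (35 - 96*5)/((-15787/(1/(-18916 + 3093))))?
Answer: -90926543389/101168068905 ≈ -0.89877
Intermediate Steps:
5824/(((30*9)*(-24))) + (35 - 96*5)/((-15787/(1/(-18916 + 3093)))) = 5824/((270*(-24))) + (35 - 480)/((-15787/(1/(-15823)))) = 5824/(-6480) - 445/((-15787/(-1/15823))) = 5824*(-1/6480) - 445/((-15787*(-15823))) = -364/405 - 445/249797701 = -90926543389/101168068905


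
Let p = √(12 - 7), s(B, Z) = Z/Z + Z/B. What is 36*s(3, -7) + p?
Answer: -48 + √5 ≈ -45.764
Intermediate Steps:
s(B, Z) = 1 + Z/B
p = √5 ≈ 2.2361
36*s(3, -7) + p = 36*((3 - 7)/3) + √5 = 36*((⅓)*(-4)) + √5 = 36*(-4/3) + √5 = -48 + √5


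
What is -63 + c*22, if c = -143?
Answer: -3209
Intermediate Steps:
-63 + c*22 = -63 - 143*22 = -63 - 3146 = -3209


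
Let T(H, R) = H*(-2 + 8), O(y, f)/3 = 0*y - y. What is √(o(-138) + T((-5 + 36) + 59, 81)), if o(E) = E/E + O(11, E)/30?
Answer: √53990/10 ≈ 23.236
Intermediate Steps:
O(y, f) = -3*y (O(y, f) = 3*(0*y - y) = 3*(0 - y) = 3*(-y) = -3*y)
T(H, R) = 6*H (T(H, R) = H*6 = 6*H)
o(E) = -⅒ (o(E) = E/E - 3*11/30 = 1 - 33*1/30 = 1 - 11/10 = -⅒)
√(o(-138) + T((-5 + 36) + 59, 81)) = √(-⅒ + 6*((-5 + 36) + 59)) = √(-⅒ + 6*(31 + 59)) = √(-⅒ + 6*90) = √(-⅒ + 540) = √(5399/10) = √53990/10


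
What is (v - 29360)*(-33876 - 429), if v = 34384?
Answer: -172348320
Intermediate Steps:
(v - 29360)*(-33876 - 429) = (34384 - 29360)*(-33876 - 429) = 5024*(-34305) = -172348320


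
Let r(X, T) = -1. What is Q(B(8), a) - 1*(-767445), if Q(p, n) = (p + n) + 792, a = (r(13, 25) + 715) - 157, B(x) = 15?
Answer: 768809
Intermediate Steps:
a = 557 (a = (-1 + 715) - 157 = 714 - 157 = 557)
Q(p, n) = 792 + n + p (Q(p, n) = (n + p) + 792 = 792 + n + p)
Q(B(8), a) - 1*(-767445) = (792 + 557 + 15) - 1*(-767445) = 1364 + 767445 = 768809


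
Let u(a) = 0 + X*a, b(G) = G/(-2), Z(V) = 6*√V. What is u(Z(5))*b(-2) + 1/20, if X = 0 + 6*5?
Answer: 1/20 + 180*√5 ≈ 402.54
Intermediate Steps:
b(G) = -G/2 (b(G) = G*(-½) = -G/2)
X = 30 (X = 0 + 30 = 30)
u(a) = 30*a (u(a) = 0 + 30*a = 30*a)
u(Z(5))*b(-2) + 1/20 = (30*(6*√5))*(-½*(-2)) + 1/20 = (180*√5)*1 + 1/20 = 180*√5 + 1/20 = 1/20 + 180*√5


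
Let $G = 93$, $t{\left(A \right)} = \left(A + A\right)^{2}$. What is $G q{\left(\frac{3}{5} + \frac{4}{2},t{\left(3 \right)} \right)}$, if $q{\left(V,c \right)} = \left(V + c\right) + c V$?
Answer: $\frac{61473}{5} \approx 12295.0$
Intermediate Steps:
$t{\left(A \right)} = 4 A^{2}$ ($t{\left(A \right)} = \left(2 A\right)^{2} = 4 A^{2}$)
$q{\left(V,c \right)} = V + c + V c$ ($q{\left(V,c \right)} = \left(V + c\right) + V c = V + c + V c$)
$G q{\left(\frac{3}{5} + \frac{4}{2},t{\left(3 \right)} \right)} = 93 \left(\left(\frac{3}{5} + \frac{4}{2}\right) + 4 \cdot 3^{2} + \left(\frac{3}{5} + \frac{4}{2}\right) 4 \cdot 3^{2}\right) = 93 \left(\left(3 \cdot \frac{1}{5} + 4 \cdot \frac{1}{2}\right) + 4 \cdot 9 + \left(3 \cdot \frac{1}{5} + 4 \cdot \frac{1}{2}\right) 4 \cdot 9\right) = 93 \left(\left(\frac{3}{5} + 2\right) + 36 + \left(\frac{3}{5} + 2\right) 36\right) = 93 \left(\frac{13}{5} + 36 + \frac{13}{5} \cdot 36\right) = 93 \left(\frac{13}{5} + 36 + \frac{468}{5}\right) = 93 \cdot \frac{661}{5} = \frac{61473}{5}$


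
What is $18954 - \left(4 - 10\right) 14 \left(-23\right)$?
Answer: $17022$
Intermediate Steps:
$18954 - \left(4 - 10\right) 14 \left(-23\right) = 18954 - \left(-6\right) 14 \left(-23\right) = 18954 - \left(-84\right) \left(-23\right) = 18954 - 1932 = 17022$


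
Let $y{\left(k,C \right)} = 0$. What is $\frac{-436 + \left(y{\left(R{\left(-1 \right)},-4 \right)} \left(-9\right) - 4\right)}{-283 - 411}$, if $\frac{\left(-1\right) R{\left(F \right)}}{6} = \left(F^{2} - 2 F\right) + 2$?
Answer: $\frac{220}{347} \approx 0.63401$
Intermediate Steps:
$R{\left(F \right)} = -12 - 6 F^{2} + 12 F$ ($R{\left(F \right)} = - 6 \left(\left(F^{2} - 2 F\right) + 2\right) = - 6 \left(2 + F^{2} - 2 F\right) = -12 - 6 F^{2} + 12 F$)
$\frac{-436 + \left(y{\left(R{\left(-1 \right)},-4 \right)} \left(-9\right) - 4\right)}{-283 - 411} = \frac{-436 + \left(0 \left(-9\right) - 4\right)}{-283 - 411} = \frac{-436 + \left(0 - 4\right)}{-694} = \left(-436 - 4\right) \left(- \frac{1}{694}\right) = \left(-440\right) \left(- \frac{1}{694}\right) = \frac{220}{347}$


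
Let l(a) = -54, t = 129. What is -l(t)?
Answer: 54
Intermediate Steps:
-l(t) = -1*(-54) = 54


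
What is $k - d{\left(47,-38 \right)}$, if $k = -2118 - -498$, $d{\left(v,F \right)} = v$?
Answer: $-1667$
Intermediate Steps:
$k = -1620$ ($k = -2118 + 498 = -1620$)
$k - d{\left(47,-38 \right)} = -1620 - 47 = -1667$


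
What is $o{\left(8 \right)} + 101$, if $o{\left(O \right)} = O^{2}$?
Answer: $165$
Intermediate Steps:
$o{\left(8 \right)} + 101 = 8^{2} + 101 = 64 + 101 = 165$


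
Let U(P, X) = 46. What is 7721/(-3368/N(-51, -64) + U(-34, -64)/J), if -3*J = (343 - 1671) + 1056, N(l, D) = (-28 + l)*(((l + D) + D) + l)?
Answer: 9539758760/397841 ≈ 23979.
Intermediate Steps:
N(l, D) = (-28 + l)*(2*D + 2*l) (N(l, D) = (-28 + l)*(((D + l) + D) + l) = (-28 + l)*((l + 2*D) + l) = (-28 + l)*(2*D + 2*l))
J = 272/3 (J = -((343 - 1671) + 1056)/3 = -(-1328 + 1056)/3 = -⅓*(-272) = 272/3 ≈ 90.667)
7721/(-3368/N(-51, -64) + U(-34, -64)/J) = 7721/(-3368/(-56*(-64) - 56*(-51) + 2*(-51)² + 2*(-64)*(-51)) + 46/(272/3)) = 7721/(-3368/(3584 + 2856 + 2*2601 + 6528) + 46*(3/272)) = 7721/(-3368/(3584 + 2856 + 5202 + 6528) + 69/136) = 7721/(-3368/18170 + 69/136) = 7721/(-3368*1/18170 + 69/136) = 7721/(-1684/9085 + 69/136) = 7721/(397841/1235560) = 7721*(1235560/397841) = 9539758760/397841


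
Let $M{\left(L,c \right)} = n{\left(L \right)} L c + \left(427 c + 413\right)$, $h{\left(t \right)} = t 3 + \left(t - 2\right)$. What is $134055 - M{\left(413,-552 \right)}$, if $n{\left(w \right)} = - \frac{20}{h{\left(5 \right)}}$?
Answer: $\frac{348118}{3} \approx 1.1604 \cdot 10^{5}$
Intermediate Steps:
$h{\left(t \right)} = -2 + 4 t$ ($h{\left(t \right)} = 3 t + \left(-2 + t\right) = -2 + 4 t$)
$n{\left(w \right)} = - \frac{10}{9}$ ($n{\left(w \right)} = - \frac{20}{-2 + 4 \cdot 5} = - \frac{20}{-2 + 20} = - \frac{20}{18} = \left(-20\right) \frac{1}{18} = - \frac{10}{9}$)
$M{\left(L,c \right)} = 413 + 427 c - \frac{10 L c}{9}$ ($M{\left(L,c \right)} = - \frac{10 L}{9} c + \left(427 c + 413\right) = - \frac{10 L c}{9} + \left(413 + 427 c\right) = 413 + 427 c - \frac{10 L c}{9}$)
$134055 - M{\left(413,-552 \right)} = 134055 - \left(413 + 427 \left(-552\right) - \frac{4130}{9} \left(-552\right)\right) = 134055 - \left(413 - 235704 + \frac{759920}{3}\right) = 134055 - \frac{54047}{3} = \frac{348118}{3}$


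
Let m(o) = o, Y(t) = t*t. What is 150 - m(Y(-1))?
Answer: 149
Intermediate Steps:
Y(t) = t²
150 - m(Y(-1)) = 150 - 1*(-1)² = 150 - 1*1 = 150 - 1 = 149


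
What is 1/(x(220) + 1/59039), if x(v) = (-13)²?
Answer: 59039/9977592 ≈ 0.0059172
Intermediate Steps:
x(v) = 169
1/(x(220) + 1/59039) = 1/(169 + 1/59039) = 1/(9977592/59039) = 59039/9977592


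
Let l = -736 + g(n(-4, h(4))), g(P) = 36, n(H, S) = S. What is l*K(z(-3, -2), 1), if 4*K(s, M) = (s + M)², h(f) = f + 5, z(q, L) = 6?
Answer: -8575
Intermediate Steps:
h(f) = 5 + f
K(s, M) = (M + s)²/4 (K(s, M) = (s + M)²/4 = (M + s)²/4)
l = -700 (l = -736 + 36 = -700)
l*K(z(-3, -2), 1) = -175*(1 + 6)² = -175*7² = -175*49 = -700*49/4 = -8575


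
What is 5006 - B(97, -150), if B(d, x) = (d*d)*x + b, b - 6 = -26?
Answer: 1416376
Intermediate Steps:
b = -20 (b = 6 - 26 = -20)
B(d, x) = -20 + x*d**2 (B(d, x) = (d*d)*x - 20 = d**2*x - 20 = x*d**2 - 20 = -20 + x*d**2)
5006 - B(97, -150) = 5006 - (-20 - 150*97**2) = 5006 - (-20 - 150*9409) = 5006 - (-20 - 1411350) = 5006 - 1*(-1411370) = 5006 + 1411370 = 1416376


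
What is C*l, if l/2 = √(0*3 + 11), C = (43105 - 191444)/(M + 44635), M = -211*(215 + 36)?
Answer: 148339*√11/4163 ≈ 118.18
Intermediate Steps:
M = -52961 (M = -211*251 = -52961)
C = 148339/8326 (C = (43105 - 191444)/(-52961 + 44635) = -148339/(-8326) = -148339*(-1/8326) = 148339/8326 ≈ 17.816)
l = 2*√11 (l = 2*√(0*3 + 11) = 2*√(0 + 11) = 2*√11 ≈ 6.6332)
C*l = 148339*(2*√11)/8326 = 148339*√11/4163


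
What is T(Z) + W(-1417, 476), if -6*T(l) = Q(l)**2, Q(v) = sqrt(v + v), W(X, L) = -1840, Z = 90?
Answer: -1870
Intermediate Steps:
Q(v) = sqrt(2)*sqrt(v) (Q(v) = sqrt(2*v) = sqrt(2)*sqrt(v))
T(l) = -l/3 (T(l) = -2*l/6 = -l/3)
T(Z) + W(-1417, 476) = -1/3*90 - 1840 = -30 - 1840 = -1870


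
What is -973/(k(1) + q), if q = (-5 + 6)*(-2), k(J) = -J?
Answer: 973/3 ≈ 324.33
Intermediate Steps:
q = -2 (q = 1*(-2) = -2)
-973/(k(1) + q) = -973/(-1*1 - 2) = -973/(-1 - 2) = -973/(-3) = -⅓*(-973) = 973/3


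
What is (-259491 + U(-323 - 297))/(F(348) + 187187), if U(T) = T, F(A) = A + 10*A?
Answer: -260111/191015 ≈ -1.3617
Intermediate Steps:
F(A) = 11*A
(-259491 + U(-323 - 297))/(F(348) + 187187) = (-259491 + (-323 - 297))/(11*348 + 187187) = (-259491 - 620)/(3828 + 187187) = -260111/191015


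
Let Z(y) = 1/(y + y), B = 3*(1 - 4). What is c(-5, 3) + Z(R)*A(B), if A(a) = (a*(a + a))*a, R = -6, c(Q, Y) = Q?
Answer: 233/2 ≈ 116.50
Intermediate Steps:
B = -9 (B = 3*(-3) = -9)
A(a) = 2*a³ (A(a) = (a*(2*a))*a = (2*a²)*a = 2*a³)
Z(y) = 1/(2*y)
c(-5, 3) + Z(R)*A(B) = -5 + ((½)/(-6))*(2*(-9)³) = -5 + ((½)*(-⅙))*(2*(-729)) = -5 - 1/12*(-1458) = -5 + 243/2 = 233/2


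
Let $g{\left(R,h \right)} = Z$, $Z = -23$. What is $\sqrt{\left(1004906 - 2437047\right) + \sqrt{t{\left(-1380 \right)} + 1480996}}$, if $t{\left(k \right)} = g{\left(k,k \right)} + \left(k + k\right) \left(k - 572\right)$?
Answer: $\sqrt{-1432141 + \sqrt{6868493}} \approx 1195.6 i$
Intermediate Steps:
$g{\left(R,h \right)} = -23$
$t{\left(k \right)} = -23 + 2 k \left(-572 + k\right)$ ($t{\left(k \right)} = -23 + \left(k + k\right) \left(k - 572\right) = -23 + 2 k \left(-572 + k\right)$)
$\sqrt{\left(1004906 - 2437047\right) + \sqrt{t{\left(-1380 \right)} + 1480996}} = \sqrt{\left(1004906 - 2437047\right) + \sqrt{\left(-23 - -1578720 + 2 \left(-1380\right)^{2}\right) + 1480996}} = \sqrt{-1432141 + \sqrt{\left(-23 + 1578720 + 2 \cdot 1904400\right) + 1480996}} = \sqrt{-1432141 + \sqrt{\left(-23 + 1578720 + 3808800\right) + 1480996}} = \sqrt{-1432141 + \sqrt{5387497 + 1480996}} = \sqrt{-1432141 + \sqrt{6868493}}$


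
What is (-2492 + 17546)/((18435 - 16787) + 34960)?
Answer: 579/1408 ≈ 0.41122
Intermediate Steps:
(-2492 + 17546)/((18435 - 16787) + 34960) = 15054/(1648 + 34960) = 15054/36608 = 15054*(1/36608) = 579/1408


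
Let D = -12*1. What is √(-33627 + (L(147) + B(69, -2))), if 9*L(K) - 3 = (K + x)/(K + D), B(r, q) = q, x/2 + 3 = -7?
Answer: I*√612880545/135 ≈ 183.38*I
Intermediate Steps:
x = -20 (x = -6 + 2*(-7) = -6 - 14 = -20)
D = -12
L(K) = ⅓ + (-20 + K)/(9*(-12 + K)) (L(K) = ⅓ + ((K - 20)/(K - 12))/9 = ⅓ + ((-20 + K)/(-12 + K))/9 = ⅓ + (-20 + K)/(9*(-12 + K)))
√(-33627 + (L(147) + B(69, -2))) = √(-33627 + (4*(-14 + 147)/(9*(-12 + 147)) - 2)) = √(-33627 + ((4/9)*133/135 - 2)) = √(-33627 + ((4/9)*(1/135)*133 - 2)) = √(-33627 + (532/1215 - 2)) = √(-33627 - 1898/1215) = √(-40858703/1215) = I*√612880545/135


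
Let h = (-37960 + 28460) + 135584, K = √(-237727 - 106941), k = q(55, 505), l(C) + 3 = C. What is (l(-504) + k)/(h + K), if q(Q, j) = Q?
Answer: -14247492/3974379931 + 226*I*√86167/3974379931 ≈ -0.0035848 + 1.6692e-5*I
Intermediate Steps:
l(C) = -3 + C
k = 55
K = 2*I*√86167 (K = √(-344668) = 2*I*√86167 ≈ 587.08*I)
h = 126084 (h = -9500 + 135584 = 126084)
(l(-504) + k)/(h + K) = ((-3 - 504) + 55)/(126084 + 2*I*√86167) = (-507 + 55)/(126084 + 2*I*√86167) = -452/(126084 + 2*I*√86167)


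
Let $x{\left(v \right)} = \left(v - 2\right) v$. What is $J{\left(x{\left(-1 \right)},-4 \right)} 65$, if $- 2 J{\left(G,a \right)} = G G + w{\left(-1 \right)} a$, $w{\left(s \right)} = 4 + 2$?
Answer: $\frac{975}{2} \approx 487.5$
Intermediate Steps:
$w{\left(s \right)} = 6$
$x{\left(v \right)} = v \left(-2 + v\right)$ ($x{\left(v \right)} = \left(-2 + v\right) v = v \left(-2 + v\right)$)
$J{\left(G,a \right)} = - 3 a - \frac{G^{2}}{2}$ ($J{\left(G,a \right)} = - \frac{G G + 6 a}{2} = - \frac{G^{2} + 6 a}{2} = - 3 a - \frac{G^{2}}{2}$)
$J{\left(x{\left(-1 \right)},-4 \right)} 65 = \left(\left(-3\right) \left(-4\right) - \frac{\left(- (-2 - 1)\right)^{2}}{2}\right) 65 = \left(12 - \frac{\left(\left(-1\right) \left(-3\right)\right)^{2}}{2}\right) 65 = \left(12 - \frac{3^{2}}{2}\right) 65 = \left(12 - \frac{9}{2}\right) 65 = \frac{15}{2} \cdot 65 = \frac{975}{2}$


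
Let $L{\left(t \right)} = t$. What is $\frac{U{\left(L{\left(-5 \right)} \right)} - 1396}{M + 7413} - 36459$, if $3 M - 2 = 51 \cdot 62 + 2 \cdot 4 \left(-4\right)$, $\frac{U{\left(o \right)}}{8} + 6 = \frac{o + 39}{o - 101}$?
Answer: $- \frac{5447255369}{149407} \approx -36459.0$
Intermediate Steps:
$U{\left(o \right)} = -48 + \frac{8 \left(39 + o\right)}{-101 + o}$ ($U{\left(o \right)} = -48 + 8 \frac{o + 39}{o - 101} = -48 + 8 \frac{39 + o}{-101 + o} = -48 + \frac{8 \left(39 + o\right)}{-101 + o}$)
$M = 1044$ ($M = \frac{2}{3} + \frac{51 \cdot 62 + 2 \cdot 4 \left(-4\right)}{3} = \frac{2}{3} + \frac{3162 + 8 \left(-4\right)}{3} = \frac{2}{3} + \frac{3162 - 32}{3} = \frac{2}{3} + \frac{1}{3} \cdot 3130 = \frac{2}{3} + \frac{3130}{3} = 1044$)
$\frac{U{\left(L{\left(-5 \right)} \right)} - 1396}{M + 7413} - 36459 = \frac{\frac{40 \left(129 - -5\right)}{-101 - 5} - 1396}{1044 + 7413} - 36459 = \frac{\frac{40 \left(129 + 5\right)}{-106} - 1396}{8457} - 36459 = \left(40 \left(- \frac{1}{106}\right) 134 - 1396\right) \frac{1}{8457} - 36459 = \left(- \frac{2680}{53} - 1396\right) \frac{1}{8457} - 36459 = \left(- \frac{76668}{53}\right) \frac{1}{8457} - 36459 = - \frac{25556}{149407} - 36459 = - \frac{5447255369}{149407}$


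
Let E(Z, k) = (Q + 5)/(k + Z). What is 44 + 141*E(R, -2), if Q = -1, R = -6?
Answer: -53/2 ≈ -26.500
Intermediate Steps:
E(Z, k) = 4/(Z + k) (E(Z, k) = (-1 + 5)/(k + Z) = 4/(Z + k))
44 + 141*E(R, -2) = 44 + 141*(4/(-6 - 2)) = 44 + 141*(4/(-8)) = 44 + 141*(4*(-1/8)) = 44 + 141*(-1/2) = 44 - 141/2 = -53/2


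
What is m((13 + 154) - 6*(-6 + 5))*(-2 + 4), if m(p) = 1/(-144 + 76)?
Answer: -1/34 ≈ -0.029412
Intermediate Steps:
m(p) = -1/68 (m(p) = 1/(-68) = -1/68)
m((13 + 154) - 6*(-6 + 5))*(-2 + 4) = -(-2 + 4)/68 = -1/68*2 = -1/34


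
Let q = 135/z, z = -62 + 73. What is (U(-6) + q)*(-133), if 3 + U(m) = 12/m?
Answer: -10640/11 ≈ -967.27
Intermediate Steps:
U(m) = -3 + 12/m
z = 11
q = 135/11 ≈ 12.273
(U(-6) + q)*(-133) = ((-3 + 12/(-6)) + 135/11)*(-133) = ((-3 + 12*(-⅙)) + 135/11)*(-133) = ((-3 - 2) + 135/11)*(-133) = (-5 + 135/11)*(-133) = (80/11)*(-133) = -10640/11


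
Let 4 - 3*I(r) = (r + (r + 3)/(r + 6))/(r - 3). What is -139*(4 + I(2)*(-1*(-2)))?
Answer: -14039/12 ≈ -1169.9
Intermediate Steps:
I(r) = 4/3 - (r + (3 + r)/(6 + r))/(3*(-3 + r)) (I(r) = 4/3 - (r + (r + 3)/(r + 6))/(3*(r - 3)) = 4/3 - (r + (3 + r)/(6 + r))/(3*(-3 + r)))
-139*(4 + I(2)*(-1*(-2))) = -139*(4 + ((-25 + 2² + (5/3)*2)/(-18 + 2² + 3*2))*(-1*(-2))) = -139*(4 + ((-25 + 4 + 10/3)/(-18 + 4 + 6))*2) = -139*(4 + (-53/3/(-8))*2) = -139*(4 - ⅛*(-53/3)*2) = -139*(4 + (53/24)*2) = -139*(4 + 53/12) = -139*101/12 = -14039/12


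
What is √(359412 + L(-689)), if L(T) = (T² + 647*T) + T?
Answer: √387661 ≈ 622.62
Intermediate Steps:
L(T) = T² + 648*T
√(359412 + L(-689)) = √(359412 - 689*(648 - 689)) = √(359412 - 689*(-41)) = √(359412 + 28249) = √387661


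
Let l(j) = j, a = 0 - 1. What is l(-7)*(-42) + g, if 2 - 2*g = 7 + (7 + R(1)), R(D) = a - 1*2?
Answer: 579/2 ≈ 289.50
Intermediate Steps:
a = -1
R(D) = -3 (R(D) = -1 - 1*2 = -1 - 2 = -3)
g = -9/2 (g = 1 - (7 + (7 - 3))/2 = 1 - (7 + 4)/2 = 1 - ½*11 = 1 - 11/2 = -9/2 ≈ -4.5000)
l(-7)*(-42) + g = -7*(-42) - 9/2 = 294 - 9/2 = 579/2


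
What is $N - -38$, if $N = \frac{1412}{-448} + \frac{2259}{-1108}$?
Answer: $\frac{1017879}{31024} \approx 32.809$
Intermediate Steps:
$N = - \frac{161033}{31024}$ ($N = 1412 \left(- \frac{1}{448}\right) + 2259 \left(- \frac{1}{1108}\right) = - \frac{353}{112} - \frac{2259}{1108} = - \frac{161033}{31024} \approx -5.1906$)
$N - -38 = - \frac{161033}{31024} - -38 = - \frac{161033}{31024} + \left(-14 + 52\right) = - \frac{161033}{31024} + 38 = \frac{1017879}{31024}$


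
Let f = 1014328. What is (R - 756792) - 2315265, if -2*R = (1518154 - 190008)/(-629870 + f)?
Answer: -1181077554179/384458 ≈ -3.0721e+6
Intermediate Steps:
R = -664073/384458 (R = -(1518154 - 190008)/(2*(-629870 + 1014328)) = -664073/384458 ≈ -1.7273)
(R - 756792) - 2315265 = (-664073/384458 - 756792) - 2315265 = -290955402809/384458 - 2315265 = -1181077554179/384458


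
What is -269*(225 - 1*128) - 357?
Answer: -26450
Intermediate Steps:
-269*(225 - 1*128) - 357 = -269*(225 - 128) - 357 = -269*97 - 357 = -26093 - 357 = -26450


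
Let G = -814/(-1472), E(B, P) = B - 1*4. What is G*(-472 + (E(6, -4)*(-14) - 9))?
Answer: -207163/736 ≈ -281.47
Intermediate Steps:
E(B, P) = -4 + B (E(B, P) = B - 4 = -4 + B)
G = 407/736 (G = -814*(-1/1472) = 407/736 ≈ 0.55299)
G*(-472 + (E(6, -4)*(-14) - 9)) = 407*(-472 + ((-4 + 6)*(-14) - 9))/736 = 407*(-472 + (2*(-14) - 9))/736 = 407*(-472 + (-28 - 9))/736 = 407*(-472 - 37)/736 = (407/736)*(-509) = -207163/736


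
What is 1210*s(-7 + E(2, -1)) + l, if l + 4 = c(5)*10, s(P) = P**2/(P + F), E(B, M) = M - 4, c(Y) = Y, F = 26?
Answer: 87442/7 ≈ 12492.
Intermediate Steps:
E(B, M) = -4 + M
s(P) = P**2/(26 + P) (s(P) = P**2/(P + 26) = P**2/(26 + P))
l = 46 (l = -4 + 5*10 = -4 + 50 = 46)
1210*s(-7 + E(2, -1)) + l = 1210*((-7 + (-4 - 1))**2/(26 + (-7 + (-4 - 1)))) + 46 = 1210*((-7 - 5)**2/(26 + (-7 - 5))) + 46 = 1210*((-12)**2/(26 - 12)) + 46 = 1210*(144/14) + 46 = 1210*(144*(1/14)) + 46 = 1210*(72/7) + 46 = 87120/7 + 46 = 87442/7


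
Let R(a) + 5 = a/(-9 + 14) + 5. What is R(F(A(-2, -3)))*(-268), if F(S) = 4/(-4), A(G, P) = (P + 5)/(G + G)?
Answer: 268/5 ≈ 53.600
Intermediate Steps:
A(G, P) = (5 + P)/(2*G) (A(G, P) = (5 + P)/((2*G)) = (5 + P)*(1/(2*G)) = (5 + P)/(2*G))
F(S) = -1 (F(S) = 4*(-1/4) = -1)
R(a) = a/5 (R(a) = -5 + (a/(-9 + 14) + 5) = -5 + (a/5 + 5) = -5 + (5 + a/5) = a/5)
R(F(A(-2, -3)))*(-268) = ((1/5)*(-1))*(-268) = -1/5*(-268) = 268/5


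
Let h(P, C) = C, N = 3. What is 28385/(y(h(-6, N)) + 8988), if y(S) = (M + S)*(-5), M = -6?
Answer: 28385/9003 ≈ 3.1528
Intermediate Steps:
y(S) = 30 - 5*S (y(S) = (-6 + S)*(-5) = 30 - 5*S)
28385/(y(h(-6, N)) + 8988) = 28385/((30 - 5*3) + 8988) = 28385/((30 - 15) + 8988) = 28385/(15 + 8988) = 28385/9003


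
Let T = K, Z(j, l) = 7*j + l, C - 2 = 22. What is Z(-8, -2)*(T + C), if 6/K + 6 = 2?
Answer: -1305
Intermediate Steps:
C = 24 (C = 2 + 22 = 24)
K = -3/2 (K = 6/(-6 + 2) = 6/(-4) = 6*(-¼) = -3/2 ≈ -1.5000)
Z(j, l) = l + 7*j
T = -3/2 ≈ -1.5000
Z(-8, -2)*(T + C) = (-2 + 7*(-8))*(-3/2 + 24) = (-2 - 56)*(45/2) = -58*45/2 = -1305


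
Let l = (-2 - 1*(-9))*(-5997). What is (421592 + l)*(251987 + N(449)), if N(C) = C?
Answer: 95827987268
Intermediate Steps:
l = -41979 (l = (-2 + 9)*(-5997) = 7*(-5997) = -41979)
(421592 + l)*(251987 + N(449)) = (421592 - 41979)*(251987 + 449) = 379613*252436 = 95827987268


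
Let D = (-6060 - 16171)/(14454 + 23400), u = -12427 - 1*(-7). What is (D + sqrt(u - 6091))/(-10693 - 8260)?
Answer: 2021/65222442 - I*sqrt(18511)/18953 ≈ 3.0986e-5 - 0.0071786*I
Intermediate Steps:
u = -12420 (u = -12427 + 7 = -12420)
D = -22231/37854 ≈ -0.58728
(D + sqrt(u - 6091))/(-10693 - 8260) = (-22231/37854 + sqrt(-12420 - 6091))/(-10693 - 8260) = (-22231/37854 + sqrt(-18511))/(-18953) = (-22231/37854 + I*sqrt(18511))*(-1/18953) = 2021/65222442 - I*sqrt(18511)/18953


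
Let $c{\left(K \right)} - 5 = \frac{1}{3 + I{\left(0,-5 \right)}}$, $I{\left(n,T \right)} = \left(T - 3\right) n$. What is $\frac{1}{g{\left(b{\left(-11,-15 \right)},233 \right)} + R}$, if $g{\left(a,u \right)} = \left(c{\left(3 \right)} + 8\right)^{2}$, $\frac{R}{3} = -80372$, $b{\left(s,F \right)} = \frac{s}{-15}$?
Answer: $- \frac{9}{2168444} \approx -4.1504 \cdot 10^{-6}$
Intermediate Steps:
$b{\left(s,F \right)} = - \frac{s}{15}$ ($b{\left(s,F \right)} = s \left(- \frac{1}{15}\right) = - \frac{s}{15}$)
$R = -241116$ ($R = 3 \left(-80372\right) = -241116$)
$I{\left(n,T \right)} = n \left(-3 + T\right)$ ($I{\left(n,T \right)} = \left(-3 + T\right) n = n \left(-3 + T\right)$)
$c{\left(K \right)} = \frac{16}{3}$ ($c{\left(K \right)} = 5 + \frac{1}{3 + 0 \left(-3 - 5\right)} = 5 + \frac{1}{3 + 0 \left(-8\right)} = 5 + \frac{1}{3 + 0} = 5 + \frac{1}{3} = \frac{16}{3}$)
$g{\left(a,u \right)} = \frac{1600}{9}$ ($g{\left(a,u \right)} = \left(\frac{16}{3} + 8\right)^{2} = \left(\frac{40}{3}\right)^{2} = \frac{1600}{9}$)
$\frac{1}{g{\left(b{\left(-11,-15 \right)},233 \right)} + R} = \frac{1}{\frac{1600}{9} - 241116} = \frac{1}{- \frac{2168444}{9}} = - \frac{9}{2168444}$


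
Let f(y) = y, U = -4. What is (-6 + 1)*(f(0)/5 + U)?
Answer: 20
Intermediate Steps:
(-6 + 1)*(f(0)/5 + U) = (-6 + 1)*(0/5 - 4) = -5*(0*(⅕) - 4) = -5*(0 - 4) = -5*(-4) = 20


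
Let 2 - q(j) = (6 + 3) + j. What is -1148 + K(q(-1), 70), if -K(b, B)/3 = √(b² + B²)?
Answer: -1148 - 6*√1234 ≈ -1358.8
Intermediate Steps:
q(j) = -7 - j (q(j) = 2 - ((6 + 3) + j) = 2 - (9 + j) = 2 + (-9 - j) = -7 - j)
K(b, B) = -3*√(B² + b²) (K(b, B) = -3*√(b² + B²) = -3*√(B² + b²))
-1148 + K(q(-1), 70) = -1148 - 3*√(70² + (-7 - 1*(-1))²) = -1148 - 3*√(4900 + (-7 + 1)²) = -1148 - 3*√(4900 + (-6)²) = -1148 - 3*√(4900 + 36) = -1148 - 6*√1234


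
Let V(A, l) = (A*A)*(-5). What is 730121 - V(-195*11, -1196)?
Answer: 23735246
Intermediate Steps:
V(A, l) = -5*A² (V(A, l) = A²*(-5) = -5*A²)
730121 - V(-195*11, -1196) = 730121 - (-5)*(-195*11)² = 730121 - (-5)*(-2145)² = 730121 - (-5)*4601025 = 730121 - 1*(-23005125) = 730121 + 23005125 = 23735246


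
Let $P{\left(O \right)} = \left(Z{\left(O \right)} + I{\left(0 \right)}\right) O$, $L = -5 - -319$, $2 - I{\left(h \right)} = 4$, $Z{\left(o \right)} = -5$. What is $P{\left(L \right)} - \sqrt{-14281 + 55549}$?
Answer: $-2198 - 2 \sqrt{10317} \approx -2401.1$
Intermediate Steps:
$I{\left(h \right)} = -2$ ($I{\left(h \right)} = 2 - 4 = -2$)
$L = 314$ ($L = -5 + 319 = 314$)
$P{\left(O \right)} = - 7 O$ ($P{\left(O \right)} = \left(-5 - 2\right) O = - 7 O$)
$P{\left(L \right)} - \sqrt{-14281 + 55549} = \left(-7\right) 314 - \sqrt{-14281 + 55549} = -2198 - \sqrt{41268} = -2198 - 2 \sqrt{10317}$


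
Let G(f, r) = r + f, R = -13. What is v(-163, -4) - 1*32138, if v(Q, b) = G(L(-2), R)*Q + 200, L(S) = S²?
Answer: -30471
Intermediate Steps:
G(f, r) = f + r
v(Q, b) = 200 - 9*Q (v(Q, b) = ((-2)² - 13)*Q + 200 = (4 - 13)*Q + 200 = -9*Q + 200 = 200 - 9*Q)
v(-163, -4) - 1*32138 = (200 - 9*(-163)) - 1*32138 = (200 + 1467) - 32138 = 1667 - 32138 = -30471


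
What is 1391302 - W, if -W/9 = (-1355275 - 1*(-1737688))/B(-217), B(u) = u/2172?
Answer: -7173496790/217 ≈ -3.3058e+7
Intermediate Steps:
B(u) = u/2172 (B(u) = u*(1/2172) = u/2172)
W = 7475409324/217 (W = -9*(-1355275 - 1*(-1737688))/((1/2172)*(-217)) = -9*(-1355275 + 1737688)/(-217/2172) = -3441717*(-2172)/217 = -9*(-830601036/217) = 7475409324/217 ≈ 3.4449e+7)
1391302 - W = 1391302 - 1*7475409324/217 = 1391302 - 7475409324/217 = -7173496790/217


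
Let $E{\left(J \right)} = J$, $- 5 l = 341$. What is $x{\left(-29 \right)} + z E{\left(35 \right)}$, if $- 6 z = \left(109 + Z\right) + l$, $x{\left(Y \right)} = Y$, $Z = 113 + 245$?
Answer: $- \frac{7066}{3} \approx -2355.3$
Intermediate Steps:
$Z = 358$
$l = - \frac{341}{5}$ ($l = \left(- \frac{1}{5}\right) 341 = - \frac{341}{5} \approx -68.2$)
$z = - \frac{997}{15}$ ($z = - \frac{\left(109 + 358\right) - \frac{341}{5}}{6} = - \frac{467 - \frac{341}{5}}{6} = \left(- \frac{1}{6}\right) \frac{1994}{5} = - \frac{997}{15} \approx -66.467$)
$x{\left(-29 \right)} + z E{\left(35 \right)} = -29 - \frac{6979}{3} = - \frac{7066}{3}$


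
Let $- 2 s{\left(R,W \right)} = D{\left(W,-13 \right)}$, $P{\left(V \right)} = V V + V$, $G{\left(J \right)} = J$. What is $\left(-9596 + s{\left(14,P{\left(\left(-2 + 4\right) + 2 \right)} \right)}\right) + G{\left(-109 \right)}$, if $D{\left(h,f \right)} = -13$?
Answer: $- \frac{19397}{2} \approx -9698.5$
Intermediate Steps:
$P{\left(V \right)} = V + V^{2}$ ($P{\left(V \right)} = V^{2} + V = V + V^{2}$)
$s{\left(R,W \right)} = \frac{13}{2}$ ($s{\left(R,W \right)} = \left(- \frac{1}{2}\right) \left(-13\right) = \frac{13}{2}$)
$\left(-9596 + s{\left(14,P{\left(\left(-2 + 4\right) + 2 \right)} \right)}\right) + G{\left(-109 \right)} = \left(-9596 + \frac{13}{2}\right) - 109 = - \frac{19179}{2} - 109 = - \frac{19397}{2}$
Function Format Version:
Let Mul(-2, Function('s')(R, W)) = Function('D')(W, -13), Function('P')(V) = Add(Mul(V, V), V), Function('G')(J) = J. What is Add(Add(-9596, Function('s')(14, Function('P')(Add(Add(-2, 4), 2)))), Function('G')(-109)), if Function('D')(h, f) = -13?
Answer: Rational(-19397, 2) ≈ -9698.5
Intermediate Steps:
Function('P')(V) = Add(V, Pow(V, 2)) (Function('P')(V) = Add(Pow(V, 2), V) = Add(V, Pow(V, 2)))
Function('s')(R, W) = Rational(13, 2) (Function('s')(R, W) = Mul(Rational(-1, 2), -13) = Rational(13, 2))
Add(Add(-9596, Function('s')(14, Function('P')(Add(Add(-2, 4), 2)))), Function('G')(-109)) = Add(Add(-9596, Rational(13, 2)), -109) = Add(Rational(-19179, 2), -109) = Rational(-19397, 2)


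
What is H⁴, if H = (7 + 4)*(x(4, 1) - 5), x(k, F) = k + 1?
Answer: 0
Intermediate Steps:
x(k, F) = 1 + k
H = 0 (H = (7 + 4)*((1 + 4) - 5) = 11*(5 - 5) = 11*0 = 0)
H⁴ = 0⁴ = 0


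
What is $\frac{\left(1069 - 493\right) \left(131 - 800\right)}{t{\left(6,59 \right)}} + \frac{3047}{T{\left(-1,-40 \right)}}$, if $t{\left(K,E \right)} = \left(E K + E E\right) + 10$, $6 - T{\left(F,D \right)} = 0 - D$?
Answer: $- \frac{24817411}{130730} \approx -189.84$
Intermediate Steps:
$T{\left(F,D \right)} = 6 + D$ ($T{\left(F,D \right)} = 6 - \left(0 - D\right) = 6 - - D = 6 + D$)
$t{\left(K,E \right)} = 10 + E^{2} + E K$ ($t{\left(K,E \right)} = \left(E K + E^{2}\right) + 10 = \left(E^{2} + E K\right) + 10 = 10 + E^{2} + E K$)
$\frac{\left(1069 - 493\right) \left(131 - 800\right)}{t{\left(6,59 \right)}} + \frac{3047}{T{\left(-1,-40 \right)}} = \frac{\left(1069 - 493\right) \left(131 - 800\right)}{10 + 59^{2} + 59 \cdot 6} + \frac{3047}{6 - 40} = \frac{576 \left(-669\right)}{10 + 3481 + 354} + \frac{3047}{-34} = - \frac{385344}{3845} + 3047 \left(- \frac{1}{34}\right) = \left(-385344\right) \frac{1}{3845} - \frac{3047}{34} = - \frac{385344}{3845} - \frac{3047}{34} = - \frac{24817411}{130730}$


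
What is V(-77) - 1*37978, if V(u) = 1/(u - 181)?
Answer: -9798325/258 ≈ -37978.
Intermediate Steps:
V(u) = 1/(-181 + u)
V(-77) - 1*37978 = 1/(-181 - 77) - 1*37978 = 1/(-258) - 37978 = -1/258 - 37978 = -9798325/258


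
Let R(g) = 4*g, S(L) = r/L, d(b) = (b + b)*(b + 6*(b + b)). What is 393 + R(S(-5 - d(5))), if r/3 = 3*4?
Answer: 257271/655 ≈ 392.78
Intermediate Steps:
d(b) = 26*b² (d(b) = (2*b)*(b + 6*(2*b)) = (2*b)*(b + 12*b) = (2*b)*(13*b) = 26*b²)
r = 36 (r = 3*(3*4) = 3*12 = 36)
S(L) = 36/L
393 + R(S(-5 - d(5))) = 393 + 4*(36/(-5 - 26*5²)) = 393 + 4*(36/(-5 - 26*25)) = 393 + 4*(36/(-5 - 1*650)) = 393 + 4*(36/(-5 - 650)) = 393 + 4*(36/(-655)) = 393 + 4*(36*(-1/655)) = 393 + 4*(-36/655) = 393 - 144/655 = 257271/655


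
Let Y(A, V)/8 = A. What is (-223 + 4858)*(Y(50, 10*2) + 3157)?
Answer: 16486695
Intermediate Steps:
Y(A, V) = 8*A
(-223 + 4858)*(Y(50, 10*2) + 3157) = (-223 + 4858)*(8*50 + 3157) = 4635*(400 + 3157) = 4635*3557 = 16486695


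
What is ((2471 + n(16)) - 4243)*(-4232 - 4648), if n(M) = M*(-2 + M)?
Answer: 13746240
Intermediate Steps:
((2471 + n(16)) - 4243)*(-4232 - 4648) = ((2471 + 16*(-2 + 16)) - 4243)*(-4232 - 4648) = ((2471 + 16*14) - 4243)*(-8880) = ((2471 + 224) - 4243)*(-8880) = (2695 - 4243)*(-8880) = -1548*(-8880) = 13746240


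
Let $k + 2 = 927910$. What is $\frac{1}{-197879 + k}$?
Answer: $\frac{1}{730029} \approx 1.3698 \cdot 10^{-6}$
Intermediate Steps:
$k = 927908$ ($k = -2 + 927910 = 927908$)
$\frac{1}{-197879 + k} = \frac{1}{-197879 + 927908} = \frac{1}{730029}$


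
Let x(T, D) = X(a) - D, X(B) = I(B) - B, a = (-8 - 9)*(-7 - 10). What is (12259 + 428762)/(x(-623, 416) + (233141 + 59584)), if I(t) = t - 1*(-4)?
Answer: 63003/41759 ≈ 1.5087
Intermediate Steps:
I(t) = 4 + t (I(t) = t + 4 = 4 + t)
a = 289 (a = -17*(-17) = 289)
X(B) = 4 (X(B) = (4 + B) - B = 4)
x(T, D) = 4 - D
(12259 + 428762)/(x(-623, 416) + (233141 + 59584)) = (12259 + 428762)/((4 - 1*416) + (233141 + 59584)) = 441021/((4 - 416) + 292725) = 441021/(-412 + 292725) = 441021/292313 = 441021*(1/292313) = 63003/41759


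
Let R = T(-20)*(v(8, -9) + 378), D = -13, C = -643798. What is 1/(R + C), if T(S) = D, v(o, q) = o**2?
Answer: -1/649544 ≈ -1.5395e-6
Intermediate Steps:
T(S) = -13
R = -5746 (R = -13*(8**2 + 378) = -13*(64 + 378) = -13*442 = -5746)
1/(R + C) = 1/(-5746 - 643798) = 1/(-649544) = -1/649544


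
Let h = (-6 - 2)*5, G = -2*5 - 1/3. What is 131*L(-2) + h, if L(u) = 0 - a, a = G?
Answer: 3941/3 ≈ 1313.7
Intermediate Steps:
G = -31/3 (G = -10 - 1*⅓ = -10 - ⅓ = -31/3 ≈ -10.333)
a = -31/3 ≈ -10.333
h = -40 (h = -8*5 = -40)
L(u) = 31/3 (L(u) = 0 - 1*(-31/3) = 0 + 31/3 = 31/3)
131*L(-2) + h = 131*(31/3) - 40 = 4061/3 - 40 = 3941/3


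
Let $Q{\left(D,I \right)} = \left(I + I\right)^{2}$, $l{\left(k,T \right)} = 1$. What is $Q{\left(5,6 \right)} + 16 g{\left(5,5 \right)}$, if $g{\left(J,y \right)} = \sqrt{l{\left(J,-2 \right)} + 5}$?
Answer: $144 + 16 \sqrt{6} \approx 183.19$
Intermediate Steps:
$Q{\left(D,I \right)} = 4 I^{2}$ ($Q{\left(D,I \right)} = \left(2 I\right)^{2} = 4 I^{2}$)
$g{\left(J,y \right)} = \sqrt{6}$ ($g{\left(J,y \right)} = \sqrt{1 + 5} = \sqrt{6}$)
$Q{\left(5,6 \right)} + 16 g{\left(5,5 \right)} = 4 \cdot 6^{2} + 16 \sqrt{6} = 4 \cdot 36 + 16 \sqrt{6} = 144 + 16 \sqrt{6}$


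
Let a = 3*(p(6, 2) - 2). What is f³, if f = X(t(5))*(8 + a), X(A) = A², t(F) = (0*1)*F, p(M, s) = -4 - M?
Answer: 0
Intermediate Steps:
t(F) = 0 (t(F) = 0*F = 0)
a = -36 (a = 3*((-4 - 1*6) - 2) = 3*((-4 - 6) - 2) = 3*(-10 - 2) = 3*(-12) = -36)
f = 0 (f = 0²*(8 - 36) = 0*(-28) = 0)
f³ = 0³ = 0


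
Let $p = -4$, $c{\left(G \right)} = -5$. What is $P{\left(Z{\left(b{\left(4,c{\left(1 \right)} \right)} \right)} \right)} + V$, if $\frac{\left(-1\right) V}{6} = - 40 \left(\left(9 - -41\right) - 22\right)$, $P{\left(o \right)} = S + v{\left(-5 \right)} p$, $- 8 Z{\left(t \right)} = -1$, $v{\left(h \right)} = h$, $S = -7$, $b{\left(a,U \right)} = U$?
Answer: $6733$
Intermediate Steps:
$Z{\left(t \right)} = \frac{1}{8}$ ($Z{\left(t \right)} = \left(- \frac{1}{8}\right) \left(-1\right) = \frac{1}{8}$)
$P{\left(o \right)} = 13$ ($P{\left(o \right)} = -7 - -20 = -7 + 20 = 13$)
$V = 6720$ ($V = - 6 \left(- 40 \left(\left(9 - -41\right) - 22\right)\right) = - 6 \left(- 40 \left(\left(9 + 41\right) - 22\right)\right) = - 6 \left(- 40 \left(50 - 22\right)\right) = - 6 \left(\left(-40\right) 28\right) = \left(-6\right) \left(-1120\right) = 6720$)
$P{\left(Z{\left(b{\left(4,c{\left(1 \right)} \right)} \right)} \right)} + V = 13 + 6720 = 6733$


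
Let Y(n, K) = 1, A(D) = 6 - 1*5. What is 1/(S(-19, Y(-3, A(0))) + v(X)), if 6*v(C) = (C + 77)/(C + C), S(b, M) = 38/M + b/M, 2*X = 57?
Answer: 684/13207 ≈ 0.051791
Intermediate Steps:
A(D) = 1 (A(D) = 6 - 5 = 1)
X = 57/2 (X = (½)*57 = 57/2 ≈ 28.500)
v(C) = (77 + C)/(12*C) (v(C) = ((C + 77)/(C + C))/6 = ((77 + C)/((2*C)))/6 = ((77 + C)*(1/(2*C)))/6 = ((77 + C)/(2*C))/6 = (77 + C)/(12*C))
1/(S(-19, Y(-3, A(0))) + v(X)) = 1/((38 - 19)/1 + (77 + 57/2)/(12*(57/2))) = 1/(1*19 + (1/12)*(2/57)*(211/2)) = 1/(19 + 211/684) = 1/(13207/684) = 684/13207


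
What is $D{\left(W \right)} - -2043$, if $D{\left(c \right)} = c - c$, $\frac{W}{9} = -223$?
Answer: $2043$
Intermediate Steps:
$W = -2007$ ($W = 9 \left(-223\right) = -2007$)
$D{\left(c \right)} = 0$
$D{\left(W \right)} - -2043 = 0 - -2043 = 0 + 2043 = 2043$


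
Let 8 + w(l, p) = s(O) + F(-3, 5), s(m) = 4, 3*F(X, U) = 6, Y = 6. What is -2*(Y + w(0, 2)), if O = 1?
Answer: -8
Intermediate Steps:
F(X, U) = 2 (F(X, U) = (⅓)*6 = 2)
w(l, p) = -2 (w(l, p) = -8 + (4 + 2) = -8 + 6 = -2)
-2*(Y + w(0, 2)) = -2*(6 - 2) = -2*4 = -8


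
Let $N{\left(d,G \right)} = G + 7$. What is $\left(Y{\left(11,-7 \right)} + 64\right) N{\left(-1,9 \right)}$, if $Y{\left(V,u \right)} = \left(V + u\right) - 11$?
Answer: $912$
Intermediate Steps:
$N{\left(d,G \right)} = 7 + G$
$Y{\left(V,u \right)} = -11 + V + u$
$\left(Y{\left(11,-7 \right)} + 64\right) N{\left(-1,9 \right)} = \left(\left(-11 + 11 - 7\right) + 64\right) \left(7 + 9\right) = \left(-7 + 64\right) 16 = 57 \cdot 16 = 912$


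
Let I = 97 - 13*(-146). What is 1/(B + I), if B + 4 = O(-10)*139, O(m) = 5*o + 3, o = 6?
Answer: 1/6578 ≈ 0.00015202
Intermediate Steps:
I = 1995 (I = 97 + 1898 = 1995)
O(m) = 33 (O(m) = 5*6 + 3 = 30 + 3 = 33)
B = 4583 (B = -4 + 33*139 = -4 + 4587 = 4583)
1/(B + I) = 1/(4583 + 1995) = 1/6578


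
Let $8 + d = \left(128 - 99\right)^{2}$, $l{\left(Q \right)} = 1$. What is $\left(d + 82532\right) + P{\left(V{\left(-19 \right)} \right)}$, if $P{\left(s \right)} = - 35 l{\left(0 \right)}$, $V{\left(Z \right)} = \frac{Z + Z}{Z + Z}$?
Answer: $83330$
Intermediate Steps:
$V{\left(Z \right)} = 1$ ($V{\left(Z \right)} = \frac{2 Z}{2 Z} = 2 Z \frac{1}{2 Z} = 1$)
$P{\left(s \right)} = -35$ ($P{\left(s \right)} = \left(-35\right) 1 = -35$)
$d = 833$ ($d = -8 + \left(128 - 99\right)^{2} = -8 + 29^{2} = -8 + 841 = 833$)
$\left(d + 82532\right) + P{\left(V{\left(-19 \right)} \right)} = \left(833 + 82532\right) - 35 = 83365 - 35 = 83330$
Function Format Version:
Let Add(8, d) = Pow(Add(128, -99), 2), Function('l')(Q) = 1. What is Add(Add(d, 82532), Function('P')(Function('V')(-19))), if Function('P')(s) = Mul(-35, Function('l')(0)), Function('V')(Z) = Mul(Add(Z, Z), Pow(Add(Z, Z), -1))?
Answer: 83330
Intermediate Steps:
Function('V')(Z) = 1 (Function('V')(Z) = Mul(Mul(2, Z), Pow(Mul(2, Z), -1)) = Mul(Mul(2, Z), Mul(Rational(1, 2), Pow(Z, -1))) = 1)
Function('P')(s) = -35 (Function('P')(s) = Mul(-35, 1) = -35)
d = 833 (d = Add(-8, Pow(Add(128, -99), 2)) = Add(-8, Pow(29, 2)) = Add(-8, 841) = 833)
Add(Add(d, 82532), Function('P')(Function('V')(-19))) = Add(Add(833, 82532), -35) = Add(83365, -35) = 83330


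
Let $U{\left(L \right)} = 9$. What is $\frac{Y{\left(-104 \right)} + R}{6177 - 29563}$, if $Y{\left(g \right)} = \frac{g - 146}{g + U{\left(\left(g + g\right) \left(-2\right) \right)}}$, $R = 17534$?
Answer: $- \frac{166598}{222167} \approx -0.74988$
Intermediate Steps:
$Y{\left(g \right)} = \frac{-146 + g}{9 + g}$ ($Y{\left(g \right)} = \frac{g - 146}{g + 9} = \frac{-146 + g}{9 + g}$)
$\frac{Y{\left(-104 \right)} + R}{6177 - 29563} = \frac{\frac{-146 - 104}{9 - 104} + 17534}{6177 - 29563} = \frac{\frac{1}{-95} \left(-250\right) + 17534}{-23386} = \left(\left(- \frac{1}{95}\right) \left(-250\right) + 17534\right) \left(- \frac{1}{23386}\right) = \left(\frac{50}{19} + 17534\right) \left(- \frac{1}{23386}\right) = \frac{333196}{19} \left(- \frac{1}{23386}\right) = - \frac{166598}{222167}$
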